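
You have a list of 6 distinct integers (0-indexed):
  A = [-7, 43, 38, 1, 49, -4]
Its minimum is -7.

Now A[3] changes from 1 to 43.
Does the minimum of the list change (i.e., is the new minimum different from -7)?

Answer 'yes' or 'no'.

Old min = -7
Change: A[3] 1 -> 43
Changed element was NOT the min; min changes only if 43 < -7.
New min = -7; changed? no

Answer: no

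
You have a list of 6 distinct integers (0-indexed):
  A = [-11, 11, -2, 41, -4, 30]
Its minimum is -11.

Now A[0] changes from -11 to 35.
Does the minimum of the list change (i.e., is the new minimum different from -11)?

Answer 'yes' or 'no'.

Old min = -11
Change: A[0] -11 -> 35
Changed element was the min; new min must be rechecked.
New min = -4; changed? yes

Answer: yes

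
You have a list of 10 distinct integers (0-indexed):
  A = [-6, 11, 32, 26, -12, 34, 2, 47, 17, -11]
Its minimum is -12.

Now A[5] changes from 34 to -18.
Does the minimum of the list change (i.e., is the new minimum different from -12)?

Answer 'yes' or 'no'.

Answer: yes

Derivation:
Old min = -12
Change: A[5] 34 -> -18
Changed element was NOT the min; min changes only if -18 < -12.
New min = -18; changed? yes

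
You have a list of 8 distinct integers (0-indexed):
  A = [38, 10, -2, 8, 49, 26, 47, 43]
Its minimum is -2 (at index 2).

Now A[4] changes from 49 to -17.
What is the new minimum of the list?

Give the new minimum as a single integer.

Answer: -17

Derivation:
Old min = -2 (at index 2)
Change: A[4] 49 -> -17
Changed element was NOT the old min.
  New min = min(old_min, new_val) = min(-2, -17) = -17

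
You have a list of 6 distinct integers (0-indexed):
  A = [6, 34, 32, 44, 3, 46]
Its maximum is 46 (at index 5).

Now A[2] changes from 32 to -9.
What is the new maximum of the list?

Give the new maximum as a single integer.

Answer: 46

Derivation:
Old max = 46 (at index 5)
Change: A[2] 32 -> -9
Changed element was NOT the old max.
  New max = max(old_max, new_val) = max(46, -9) = 46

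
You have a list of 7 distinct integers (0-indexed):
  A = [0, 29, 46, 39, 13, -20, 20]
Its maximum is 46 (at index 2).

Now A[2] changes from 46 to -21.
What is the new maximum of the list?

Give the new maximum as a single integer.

Answer: 39

Derivation:
Old max = 46 (at index 2)
Change: A[2] 46 -> -21
Changed element WAS the max -> may need rescan.
  Max of remaining elements: 39
  New max = max(-21, 39) = 39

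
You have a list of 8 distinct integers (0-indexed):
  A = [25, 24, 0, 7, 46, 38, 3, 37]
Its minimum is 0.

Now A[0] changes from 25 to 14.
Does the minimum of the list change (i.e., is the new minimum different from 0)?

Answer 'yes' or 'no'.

Old min = 0
Change: A[0] 25 -> 14
Changed element was NOT the min; min changes only if 14 < 0.
New min = 0; changed? no

Answer: no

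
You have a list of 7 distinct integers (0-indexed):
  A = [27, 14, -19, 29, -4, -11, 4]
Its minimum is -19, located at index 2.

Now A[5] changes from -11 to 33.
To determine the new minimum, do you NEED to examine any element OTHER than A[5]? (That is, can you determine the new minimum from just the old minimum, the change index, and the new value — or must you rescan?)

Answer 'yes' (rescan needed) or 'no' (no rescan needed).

Answer: no

Derivation:
Old min = -19 at index 2
Change at index 5: -11 -> 33
Index 5 was NOT the min. New min = min(-19, 33). No rescan of other elements needed.
Needs rescan: no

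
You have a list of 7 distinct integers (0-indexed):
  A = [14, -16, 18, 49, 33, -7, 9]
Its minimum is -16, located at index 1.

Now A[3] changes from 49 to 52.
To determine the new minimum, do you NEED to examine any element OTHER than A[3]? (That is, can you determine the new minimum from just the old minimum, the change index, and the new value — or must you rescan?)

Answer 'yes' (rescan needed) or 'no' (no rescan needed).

Old min = -16 at index 1
Change at index 3: 49 -> 52
Index 3 was NOT the min. New min = min(-16, 52). No rescan of other elements needed.
Needs rescan: no

Answer: no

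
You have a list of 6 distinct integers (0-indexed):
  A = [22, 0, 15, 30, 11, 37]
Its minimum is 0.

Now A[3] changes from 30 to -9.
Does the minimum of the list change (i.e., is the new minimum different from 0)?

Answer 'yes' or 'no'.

Old min = 0
Change: A[3] 30 -> -9
Changed element was NOT the min; min changes only if -9 < 0.
New min = -9; changed? yes

Answer: yes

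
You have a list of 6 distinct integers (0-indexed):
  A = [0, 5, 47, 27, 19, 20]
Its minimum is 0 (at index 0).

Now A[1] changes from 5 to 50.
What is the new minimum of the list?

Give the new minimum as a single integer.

Old min = 0 (at index 0)
Change: A[1] 5 -> 50
Changed element was NOT the old min.
  New min = min(old_min, new_val) = min(0, 50) = 0

Answer: 0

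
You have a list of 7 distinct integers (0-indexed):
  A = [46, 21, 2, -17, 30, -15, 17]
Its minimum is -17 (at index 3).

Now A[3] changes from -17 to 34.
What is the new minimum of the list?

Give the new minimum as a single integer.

Old min = -17 (at index 3)
Change: A[3] -17 -> 34
Changed element WAS the min. Need to check: is 34 still <= all others?
  Min of remaining elements: -15
  New min = min(34, -15) = -15

Answer: -15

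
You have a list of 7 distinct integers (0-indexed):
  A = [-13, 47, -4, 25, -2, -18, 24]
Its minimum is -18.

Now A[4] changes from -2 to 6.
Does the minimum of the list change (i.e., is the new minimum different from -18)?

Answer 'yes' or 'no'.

Answer: no

Derivation:
Old min = -18
Change: A[4] -2 -> 6
Changed element was NOT the min; min changes only if 6 < -18.
New min = -18; changed? no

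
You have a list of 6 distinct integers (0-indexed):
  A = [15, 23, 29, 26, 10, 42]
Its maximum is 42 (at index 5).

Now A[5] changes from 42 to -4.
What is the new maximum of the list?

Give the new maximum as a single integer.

Answer: 29

Derivation:
Old max = 42 (at index 5)
Change: A[5] 42 -> -4
Changed element WAS the max -> may need rescan.
  Max of remaining elements: 29
  New max = max(-4, 29) = 29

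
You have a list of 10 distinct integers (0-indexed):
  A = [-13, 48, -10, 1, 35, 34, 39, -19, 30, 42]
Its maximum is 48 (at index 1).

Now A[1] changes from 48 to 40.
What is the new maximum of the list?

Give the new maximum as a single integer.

Answer: 42

Derivation:
Old max = 48 (at index 1)
Change: A[1] 48 -> 40
Changed element WAS the max -> may need rescan.
  Max of remaining elements: 42
  New max = max(40, 42) = 42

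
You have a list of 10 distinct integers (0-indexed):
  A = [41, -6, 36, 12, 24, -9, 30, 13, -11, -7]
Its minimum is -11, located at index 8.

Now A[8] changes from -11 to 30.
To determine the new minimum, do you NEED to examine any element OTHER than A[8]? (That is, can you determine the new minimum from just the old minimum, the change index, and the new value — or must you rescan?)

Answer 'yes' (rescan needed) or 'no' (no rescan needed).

Old min = -11 at index 8
Change at index 8: -11 -> 30
Index 8 WAS the min and new value 30 > old min -11. Must rescan other elements to find the new min.
Needs rescan: yes

Answer: yes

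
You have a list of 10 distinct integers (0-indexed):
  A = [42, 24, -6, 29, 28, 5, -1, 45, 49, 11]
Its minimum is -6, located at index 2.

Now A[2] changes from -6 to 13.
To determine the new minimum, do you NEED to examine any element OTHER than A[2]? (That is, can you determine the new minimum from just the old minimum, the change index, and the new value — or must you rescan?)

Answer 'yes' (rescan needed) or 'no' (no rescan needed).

Answer: yes

Derivation:
Old min = -6 at index 2
Change at index 2: -6 -> 13
Index 2 WAS the min and new value 13 > old min -6. Must rescan other elements to find the new min.
Needs rescan: yes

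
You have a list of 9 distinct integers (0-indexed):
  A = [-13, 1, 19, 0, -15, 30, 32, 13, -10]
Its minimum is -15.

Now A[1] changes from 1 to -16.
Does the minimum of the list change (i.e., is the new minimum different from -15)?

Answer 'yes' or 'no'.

Answer: yes

Derivation:
Old min = -15
Change: A[1] 1 -> -16
Changed element was NOT the min; min changes only if -16 < -15.
New min = -16; changed? yes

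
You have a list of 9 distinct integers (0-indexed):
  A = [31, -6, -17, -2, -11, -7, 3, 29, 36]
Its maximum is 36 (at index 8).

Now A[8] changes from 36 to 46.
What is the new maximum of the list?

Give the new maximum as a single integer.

Answer: 46

Derivation:
Old max = 36 (at index 8)
Change: A[8] 36 -> 46
Changed element WAS the max -> may need rescan.
  Max of remaining elements: 31
  New max = max(46, 31) = 46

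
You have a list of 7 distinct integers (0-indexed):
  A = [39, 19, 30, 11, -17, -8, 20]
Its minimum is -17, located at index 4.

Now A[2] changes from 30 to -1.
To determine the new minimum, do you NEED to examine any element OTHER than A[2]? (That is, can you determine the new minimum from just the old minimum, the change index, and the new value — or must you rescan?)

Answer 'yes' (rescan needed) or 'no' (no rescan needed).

Answer: no

Derivation:
Old min = -17 at index 4
Change at index 2: 30 -> -1
Index 2 was NOT the min. New min = min(-17, -1). No rescan of other elements needed.
Needs rescan: no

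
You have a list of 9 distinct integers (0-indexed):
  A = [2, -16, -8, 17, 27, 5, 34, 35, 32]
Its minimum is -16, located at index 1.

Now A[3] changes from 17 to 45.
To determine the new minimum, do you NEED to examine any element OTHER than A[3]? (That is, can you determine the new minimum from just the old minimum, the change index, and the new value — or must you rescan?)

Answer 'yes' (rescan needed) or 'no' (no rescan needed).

Answer: no

Derivation:
Old min = -16 at index 1
Change at index 3: 17 -> 45
Index 3 was NOT the min. New min = min(-16, 45). No rescan of other elements needed.
Needs rescan: no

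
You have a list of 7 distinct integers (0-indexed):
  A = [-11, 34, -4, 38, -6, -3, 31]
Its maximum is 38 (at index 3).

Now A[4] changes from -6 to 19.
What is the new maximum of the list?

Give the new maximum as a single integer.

Answer: 38

Derivation:
Old max = 38 (at index 3)
Change: A[4] -6 -> 19
Changed element was NOT the old max.
  New max = max(old_max, new_val) = max(38, 19) = 38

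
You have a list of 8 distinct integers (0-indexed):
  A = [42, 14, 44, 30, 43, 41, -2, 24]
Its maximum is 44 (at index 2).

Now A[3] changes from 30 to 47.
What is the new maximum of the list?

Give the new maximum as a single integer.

Answer: 47

Derivation:
Old max = 44 (at index 2)
Change: A[3] 30 -> 47
Changed element was NOT the old max.
  New max = max(old_max, new_val) = max(44, 47) = 47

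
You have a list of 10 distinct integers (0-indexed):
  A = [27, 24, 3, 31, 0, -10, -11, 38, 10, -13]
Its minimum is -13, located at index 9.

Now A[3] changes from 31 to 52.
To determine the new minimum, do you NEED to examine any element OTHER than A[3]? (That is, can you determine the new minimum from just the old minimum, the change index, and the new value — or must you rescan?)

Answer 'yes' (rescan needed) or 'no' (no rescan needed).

Answer: no

Derivation:
Old min = -13 at index 9
Change at index 3: 31 -> 52
Index 3 was NOT the min. New min = min(-13, 52). No rescan of other elements needed.
Needs rescan: no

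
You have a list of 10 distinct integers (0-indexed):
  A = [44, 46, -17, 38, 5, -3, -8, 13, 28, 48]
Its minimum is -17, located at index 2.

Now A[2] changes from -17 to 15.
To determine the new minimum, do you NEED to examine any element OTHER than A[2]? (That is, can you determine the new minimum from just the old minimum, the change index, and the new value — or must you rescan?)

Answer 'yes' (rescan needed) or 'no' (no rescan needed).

Answer: yes

Derivation:
Old min = -17 at index 2
Change at index 2: -17 -> 15
Index 2 WAS the min and new value 15 > old min -17. Must rescan other elements to find the new min.
Needs rescan: yes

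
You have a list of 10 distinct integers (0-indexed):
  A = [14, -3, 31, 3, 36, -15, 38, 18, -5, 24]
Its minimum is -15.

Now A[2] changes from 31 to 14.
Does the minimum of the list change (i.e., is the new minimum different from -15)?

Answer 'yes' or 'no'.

Answer: no

Derivation:
Old min = -15
Change: A[2] 31 -> 14
Changed element was NOT the min; min changes only if 14 < -15.
New min = -15; changed? no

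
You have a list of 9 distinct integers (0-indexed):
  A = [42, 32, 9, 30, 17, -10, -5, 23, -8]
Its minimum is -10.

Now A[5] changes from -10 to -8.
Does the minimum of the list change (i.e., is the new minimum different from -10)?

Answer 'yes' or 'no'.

Answer: yes

Derivation:
Old min = -10
Change: A[5] -10 -> -8
Changed element was the min; new min must be rechecked.
New min = -8; changed? yes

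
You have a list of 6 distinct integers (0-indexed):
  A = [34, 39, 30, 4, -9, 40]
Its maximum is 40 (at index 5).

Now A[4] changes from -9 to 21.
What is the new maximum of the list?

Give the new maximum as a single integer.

Old max = 40 (at index 5)
Change: A[4] -9 -> 21
Changed element was NOT the old max.
  New max = max(old_max, new_val) = max(40, 21) = 40

Answer: 40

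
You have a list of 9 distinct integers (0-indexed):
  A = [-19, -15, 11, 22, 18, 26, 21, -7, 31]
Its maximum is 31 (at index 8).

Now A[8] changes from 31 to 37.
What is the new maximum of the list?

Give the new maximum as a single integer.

Answer: 37

Derivation:
Old max = 31 (at index 8)
Change: A[8] 31 -> 37
Changed element WAS the max -> may need rescan.
  Max of remaining elements: 26
  New max = max(37, 26) = 37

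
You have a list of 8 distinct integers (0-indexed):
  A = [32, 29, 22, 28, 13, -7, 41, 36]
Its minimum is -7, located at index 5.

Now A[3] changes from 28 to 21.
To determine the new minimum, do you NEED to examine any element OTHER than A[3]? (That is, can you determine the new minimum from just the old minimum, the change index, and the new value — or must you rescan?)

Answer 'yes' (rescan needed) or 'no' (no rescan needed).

Old min = -7 at index 5
Change at index 3: 28 -> 21
Index 3 was NOT the min. New min = min(-7, 21). No rescan of other elements needed.
Needs rescan: no

Answer: no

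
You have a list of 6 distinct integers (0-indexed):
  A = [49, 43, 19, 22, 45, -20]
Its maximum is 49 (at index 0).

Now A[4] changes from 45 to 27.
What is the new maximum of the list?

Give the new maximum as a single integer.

Old max = 49 (at index 0)
Change: A[4] 45 -> 27
Changed element was NOT the old max.
  New max = max(old_max, new_val) = max(49, 27) = 49

Answer: 49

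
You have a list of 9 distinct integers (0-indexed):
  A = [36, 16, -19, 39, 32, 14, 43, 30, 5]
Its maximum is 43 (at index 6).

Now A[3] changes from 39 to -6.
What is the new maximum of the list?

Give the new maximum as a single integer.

Answer: 43

Derivation:
Old max = 43 (at index 6)
Change: A[3] 39 -> -6
Changed element was NOT the old max.
  New max = max(old_max, new_val) = max(43, -6) = 43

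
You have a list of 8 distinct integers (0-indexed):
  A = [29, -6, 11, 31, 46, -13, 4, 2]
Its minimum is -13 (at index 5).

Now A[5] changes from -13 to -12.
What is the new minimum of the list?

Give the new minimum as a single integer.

Old min = -13 (at index 5)
Change: A[5] -13 -> -12
Changed element WAS the min. Need to check: is -12 still <= all others?
  Min of remaining elements: -6
  New min = min(-12, -6) = -12

Answer: -12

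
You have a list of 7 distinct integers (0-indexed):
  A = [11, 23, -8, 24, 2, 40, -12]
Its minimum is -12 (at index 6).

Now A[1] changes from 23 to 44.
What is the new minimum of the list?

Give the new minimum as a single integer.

Answer: -12

Derivation:
Old min = -12 (at index 6)
Change: A[1] 23 -> 44
Changed element was NOT the old min.
  New min = min(old_min, new_val) = min(-12, 44) = -12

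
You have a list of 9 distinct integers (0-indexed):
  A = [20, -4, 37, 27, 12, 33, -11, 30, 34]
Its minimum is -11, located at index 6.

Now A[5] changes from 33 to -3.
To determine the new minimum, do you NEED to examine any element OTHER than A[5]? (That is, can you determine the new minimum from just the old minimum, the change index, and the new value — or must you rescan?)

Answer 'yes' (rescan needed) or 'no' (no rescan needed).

Old min = -11 at index 6
Change at index 5: 33 -> -3
Index 5 was NOT the min. New min = min(-11, -3). No rescan of other elements needed.
Needs rescan: no

Answer: no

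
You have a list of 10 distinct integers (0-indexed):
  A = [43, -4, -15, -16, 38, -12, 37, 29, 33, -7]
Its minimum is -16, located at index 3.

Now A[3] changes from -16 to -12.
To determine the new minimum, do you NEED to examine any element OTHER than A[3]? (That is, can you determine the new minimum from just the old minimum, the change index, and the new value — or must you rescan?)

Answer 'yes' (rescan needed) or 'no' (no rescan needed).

Old min = -16 at index 3
Change at index 3: -16 -> -12
Index 3 WAS the min and new value -12 > old min -16. Must rescan other elements to find the new min.
Needs rescan: yes

Answer: yes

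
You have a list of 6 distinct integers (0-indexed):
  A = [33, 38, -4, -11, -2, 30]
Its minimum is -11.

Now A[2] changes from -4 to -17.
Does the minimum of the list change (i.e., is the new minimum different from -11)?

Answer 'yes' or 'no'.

Answer: yes

Derivation:
Old min = -11
Change: A[2] -4 -> -17
Changed element was NOT the min; min changes only if -17 < -11.
New min = -17; changed? yes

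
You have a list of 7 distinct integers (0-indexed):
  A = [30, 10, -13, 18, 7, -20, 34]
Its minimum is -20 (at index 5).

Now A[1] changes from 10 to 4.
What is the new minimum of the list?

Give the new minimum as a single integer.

Old min = -20 (at index 5)
Change: A[1] 10 -> 4
Changed element was NOT the old min.
  New min = min(old_min, new_val) = min(-20, 4) = -20

Answer: -20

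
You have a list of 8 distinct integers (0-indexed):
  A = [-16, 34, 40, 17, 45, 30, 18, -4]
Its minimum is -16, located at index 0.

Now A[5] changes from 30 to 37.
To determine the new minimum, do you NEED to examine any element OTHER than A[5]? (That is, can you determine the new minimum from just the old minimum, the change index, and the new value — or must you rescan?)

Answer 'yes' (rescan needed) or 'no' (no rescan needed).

Answer: no

Derivation:
Old min = -16 at index 0
Change at index 5: 30 -> 37
Index 5 was NOT the min. New min = min(-16, 37). No rescan of other elements needed.
Needs rescan: no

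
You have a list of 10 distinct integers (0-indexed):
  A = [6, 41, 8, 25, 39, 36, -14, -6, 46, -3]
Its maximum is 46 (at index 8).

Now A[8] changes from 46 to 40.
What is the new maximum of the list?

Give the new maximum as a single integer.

Answer: 41

Derivation:
Old max = 46 (at index 8)
Change: A[8] 46 -> 40
Changed element WAS the max -> may need rescan.
  Max of remaining elements: 41
  New max = max(40, 41) = 41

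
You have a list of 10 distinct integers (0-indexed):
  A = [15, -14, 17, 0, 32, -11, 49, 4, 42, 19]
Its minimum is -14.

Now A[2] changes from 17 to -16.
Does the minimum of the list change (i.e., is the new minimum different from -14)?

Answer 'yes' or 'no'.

Old min = -14
Change: A[2] 17 -> -16
Changed element was NOT the min; min changes only if -16 < -14.
New min = -16; changed? yes

Answer: yes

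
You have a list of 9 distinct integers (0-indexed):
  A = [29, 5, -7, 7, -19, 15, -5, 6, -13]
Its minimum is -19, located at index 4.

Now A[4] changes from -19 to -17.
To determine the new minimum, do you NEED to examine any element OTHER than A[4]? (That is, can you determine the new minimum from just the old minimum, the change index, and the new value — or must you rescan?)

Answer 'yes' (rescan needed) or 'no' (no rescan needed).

Old min = -19 at index 4
Change at index 4: -19 -> -17
Index 4 WAS the min and new value -17 > old min -19. Must rescan other elements to find the new min.
Needs rescan: yes

Answer: yes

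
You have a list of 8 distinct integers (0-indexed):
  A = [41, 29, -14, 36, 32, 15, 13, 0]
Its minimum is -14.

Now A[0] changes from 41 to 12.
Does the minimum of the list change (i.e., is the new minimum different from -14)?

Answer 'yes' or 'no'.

Answer: no

Derivation:
Old min = -14
Change: A[0] 41 -> 12
Changed element was NOT the min; min changes only if 12 < -14.
New min = -14; changed? no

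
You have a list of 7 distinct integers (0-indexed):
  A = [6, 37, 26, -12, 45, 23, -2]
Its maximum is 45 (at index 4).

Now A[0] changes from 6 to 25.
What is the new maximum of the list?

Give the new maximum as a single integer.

Old max = 45 (at index 4)
Change: A[0] 6 -> 25
Changed element was NOT the old max.
  New max = max(old_max, new_val) = max(45, 25) = 45

Answer: 45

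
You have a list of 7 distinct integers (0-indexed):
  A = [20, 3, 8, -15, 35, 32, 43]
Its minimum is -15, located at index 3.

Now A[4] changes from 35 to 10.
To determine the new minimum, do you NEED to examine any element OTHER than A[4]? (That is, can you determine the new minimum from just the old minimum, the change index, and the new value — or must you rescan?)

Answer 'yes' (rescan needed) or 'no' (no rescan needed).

Old min = -15 at index 3
Change at index 4: 35 -> 10
Index 4 was NOT the min. New min = min(-15, 10). No rescan of other elements needed.
Needs rescan: no

Answer: no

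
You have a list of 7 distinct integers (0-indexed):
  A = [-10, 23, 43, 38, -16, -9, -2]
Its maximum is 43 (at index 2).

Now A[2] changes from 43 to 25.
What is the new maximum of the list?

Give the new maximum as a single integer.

Old max = 43 (at index 2)
Change: A[2] 43 -> 25
Changed element WAS the max -> may need rescan.
  Max of remaining elements: 38
  New max = max(25, 38) = 38

Answer: 38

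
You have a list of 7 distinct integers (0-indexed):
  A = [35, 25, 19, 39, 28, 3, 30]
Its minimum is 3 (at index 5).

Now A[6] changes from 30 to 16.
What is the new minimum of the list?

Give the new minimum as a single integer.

Answer: 3

Derivation:
Old min = 3 (at index 5)
Change: A[6] 30 -> 16
Changed element was NOT the old min.
  New min = min(old_min, new_val) = min(3, 16) = 3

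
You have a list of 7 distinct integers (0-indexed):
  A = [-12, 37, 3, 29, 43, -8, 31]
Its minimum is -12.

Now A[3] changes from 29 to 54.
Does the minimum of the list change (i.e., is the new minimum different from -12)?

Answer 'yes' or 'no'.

Answer: no

Derivation:
Old min = -12
Change: A[3] 29 -> 54
Changed element was NOT the min; min changes only if 54 < -12.
New min = -12; changed? no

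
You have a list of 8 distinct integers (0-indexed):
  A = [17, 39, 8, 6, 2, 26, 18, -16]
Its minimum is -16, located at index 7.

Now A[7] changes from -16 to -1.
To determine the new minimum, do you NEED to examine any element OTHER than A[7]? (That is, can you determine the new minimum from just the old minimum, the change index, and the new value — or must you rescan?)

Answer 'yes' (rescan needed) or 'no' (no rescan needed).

Answer: yes

Derivation:
Old min = -16 at index 7
Change at index 7: -16 -> -1
Index 7 WAS the min and new value -1 > old min -16. Must rescan other elements to find the new min.
Needs rescan: yes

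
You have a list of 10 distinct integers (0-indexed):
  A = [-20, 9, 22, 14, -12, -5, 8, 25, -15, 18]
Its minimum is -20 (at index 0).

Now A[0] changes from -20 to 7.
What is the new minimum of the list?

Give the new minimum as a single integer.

Old min = -20 (at index 0)
Change: A[0] -20 -> 7
Changed element WAS the min. Need to check: is 7 still <= all others?
  Min of remaining elements: -15
  New min = min(7, -15) = -15

Answer: -15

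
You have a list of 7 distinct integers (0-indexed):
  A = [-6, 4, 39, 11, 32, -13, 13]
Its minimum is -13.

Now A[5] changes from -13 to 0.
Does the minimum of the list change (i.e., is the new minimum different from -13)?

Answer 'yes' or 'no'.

Answer: yes

Derivation:
Old min = -13
Change: A[5] -13 -> 0
Changed element was the min; new min must be rechecked.
New min = -6; changed? yes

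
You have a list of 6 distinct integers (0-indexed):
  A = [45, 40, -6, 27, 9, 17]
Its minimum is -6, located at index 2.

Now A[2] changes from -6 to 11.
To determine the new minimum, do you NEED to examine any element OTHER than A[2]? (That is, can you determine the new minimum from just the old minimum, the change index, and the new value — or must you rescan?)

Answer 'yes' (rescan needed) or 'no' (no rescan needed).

Answer: yes

Derivation:
Old min = -6 at index 2
Change at index 2: -6 -> 11
Index 2 WAS the min and new value 11 > old min -6. Must rescan other elements to find the new min.
Needs rescan: yes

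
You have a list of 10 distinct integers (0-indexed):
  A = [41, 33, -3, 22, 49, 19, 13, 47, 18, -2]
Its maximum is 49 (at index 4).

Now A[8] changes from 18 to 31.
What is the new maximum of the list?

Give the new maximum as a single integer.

Old max = 49 (at index 4)
Change: A[8] 18 -> 31
Changed element was NOT the old max.
  New max = max(old_max, new_val) = max(49, 31) = 49

Answer: 49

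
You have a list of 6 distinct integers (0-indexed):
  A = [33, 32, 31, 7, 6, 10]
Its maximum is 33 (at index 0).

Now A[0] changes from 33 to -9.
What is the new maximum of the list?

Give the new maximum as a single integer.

Answer: 32

Derivation:
Old max = 33 (at index 0)
Change: A[0] 33 -> -9
Changed element WAS the max -> may need rescan.
  Max of remaining elements: 32
  New max = max(-9, 32) = 32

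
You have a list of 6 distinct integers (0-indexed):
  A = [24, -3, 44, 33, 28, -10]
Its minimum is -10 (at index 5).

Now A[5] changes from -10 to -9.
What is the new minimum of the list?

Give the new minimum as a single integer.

Old min = -10 (at index 5)
Change: A[5] -10 -> -9
Changed element WAS the min. Need to check: is -9 still <= all others?
  Min of remaining elements: -3
  New min = min(-9, -3) = -9

Answer: -9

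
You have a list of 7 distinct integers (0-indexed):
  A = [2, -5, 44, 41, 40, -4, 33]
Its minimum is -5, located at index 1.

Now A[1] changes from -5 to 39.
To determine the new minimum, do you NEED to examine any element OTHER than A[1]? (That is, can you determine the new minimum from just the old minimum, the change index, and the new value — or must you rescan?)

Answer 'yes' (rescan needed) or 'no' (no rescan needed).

Answer: yes

Derivation:
Old min = -5 at index 1
Change at index 1: -5 -> 39
Index 1 WAS the min and new value 39 > old min -5. Must rescan other elements to find the new min.
Needs rescan: yes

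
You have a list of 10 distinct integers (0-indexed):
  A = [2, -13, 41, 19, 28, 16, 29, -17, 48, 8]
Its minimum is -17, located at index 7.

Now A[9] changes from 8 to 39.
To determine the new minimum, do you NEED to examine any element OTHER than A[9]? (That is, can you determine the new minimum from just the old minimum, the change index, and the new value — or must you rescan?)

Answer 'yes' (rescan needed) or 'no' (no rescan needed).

Answer: no

Derivation:
Old min = -17 at index 7
Change at index 9: 8 -> 39
Index 9 was NOT the min. New min = min(-17, 39). No rescan of other elements needed.
Needs rescan: no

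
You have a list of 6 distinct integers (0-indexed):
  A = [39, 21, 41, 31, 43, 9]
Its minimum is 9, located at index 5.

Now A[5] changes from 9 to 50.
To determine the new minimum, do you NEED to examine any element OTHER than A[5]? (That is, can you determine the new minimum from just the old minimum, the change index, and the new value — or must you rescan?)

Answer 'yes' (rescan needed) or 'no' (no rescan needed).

Answer: yes

Derivation:
Old min = 9 at index 5
Change at index 5: 9 -> 50
Index 5 WAS the min and new value 50 > old min 9. Must rescan other elements to find the new min.
Needs rescan: yes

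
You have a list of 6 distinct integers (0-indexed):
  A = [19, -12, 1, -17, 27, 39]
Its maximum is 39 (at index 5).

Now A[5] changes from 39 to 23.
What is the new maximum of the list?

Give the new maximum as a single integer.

Answer: 27

Derivation:
Old max = 39 (at index 5)
Change: A[5] 39 -> 23
Changed element WAS the max -> may need rescan.
  Max of remaining elements: 27
  New max = max(23, 27) = 27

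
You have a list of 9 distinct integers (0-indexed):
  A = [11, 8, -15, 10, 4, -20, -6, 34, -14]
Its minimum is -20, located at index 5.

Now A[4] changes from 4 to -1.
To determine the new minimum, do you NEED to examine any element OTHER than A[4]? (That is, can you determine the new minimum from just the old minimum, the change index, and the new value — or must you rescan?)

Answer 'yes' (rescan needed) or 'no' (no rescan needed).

Old min = -20 at index 5
Change at index 4: 4 -> -1
Index 4 was NOT the min. New min = min(-20, -1). No rescan of other elements needed.
Needs rescan: no

Answer: no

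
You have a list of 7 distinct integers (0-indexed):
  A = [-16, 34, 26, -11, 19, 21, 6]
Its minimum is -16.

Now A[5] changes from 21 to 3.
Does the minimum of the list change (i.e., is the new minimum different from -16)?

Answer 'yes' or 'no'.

Old min = -16
Change: A[5] 21 -> 3
Changed element was NOT the min; min changes only if 3 < -16.
New min = -16; changed? no

Answer: no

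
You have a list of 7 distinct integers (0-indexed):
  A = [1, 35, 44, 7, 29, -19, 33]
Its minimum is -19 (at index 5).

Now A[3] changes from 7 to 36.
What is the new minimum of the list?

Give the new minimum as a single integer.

Answer: -19

Derivation:
Old min = -19 (at index 5)
Change: A[3] 7 -> 36
Changed element was NOT the old min.
  New min = min(old_min, new_val) = min(-19, 36) = -19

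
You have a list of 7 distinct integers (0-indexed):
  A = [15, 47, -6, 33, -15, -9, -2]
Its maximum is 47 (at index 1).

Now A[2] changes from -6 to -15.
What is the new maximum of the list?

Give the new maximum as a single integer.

Answer: 47

Derivation:
Old max = 47 (at index 1)
Change: A[2] -6 -> -15
Changed element was NOT the old max.
  New max = max(old_max, new_val) = max(47, -15) = 47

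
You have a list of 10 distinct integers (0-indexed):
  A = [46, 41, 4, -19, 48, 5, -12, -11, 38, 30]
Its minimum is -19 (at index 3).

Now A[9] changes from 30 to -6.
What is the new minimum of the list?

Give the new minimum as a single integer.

Old min = -19 (at index 3)
Change: A[9] 30 -> -6
Changed element was NOT the old min.
  New min = min(old_min, new_val) = min(-19, -6) = -19

Answer: -19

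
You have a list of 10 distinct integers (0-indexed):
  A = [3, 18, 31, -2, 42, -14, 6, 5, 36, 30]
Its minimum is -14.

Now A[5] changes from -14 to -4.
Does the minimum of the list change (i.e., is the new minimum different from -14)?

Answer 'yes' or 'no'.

Old min = -14
Change: A[5] -14 -> -4
Changed element was the min; new min must be rechecked.
New min = -4; changed? yes

Answer: yes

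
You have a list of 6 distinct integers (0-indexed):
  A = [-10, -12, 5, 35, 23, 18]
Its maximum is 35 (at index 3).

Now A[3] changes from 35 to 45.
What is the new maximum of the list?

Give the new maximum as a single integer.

Answer: 45

Derivation:
Old max = 35 (at index 3)
Change: A[3] 35 -> 45
Changed element WAS the max -> may need rescan.
  Max of remaining elements: 23
  New max = max(45, 23) = 45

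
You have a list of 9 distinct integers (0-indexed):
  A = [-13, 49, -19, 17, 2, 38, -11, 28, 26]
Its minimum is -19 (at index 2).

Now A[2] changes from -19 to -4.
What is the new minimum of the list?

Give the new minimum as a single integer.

Old min = -19 (at index 2)
Change: A[2] -19 -> -4
Changed element WAS the min. Need to check: is -4 still <= all others?
  Min of remaining elements: -13
  New min = min(-4, -13) = -13

Answer: -13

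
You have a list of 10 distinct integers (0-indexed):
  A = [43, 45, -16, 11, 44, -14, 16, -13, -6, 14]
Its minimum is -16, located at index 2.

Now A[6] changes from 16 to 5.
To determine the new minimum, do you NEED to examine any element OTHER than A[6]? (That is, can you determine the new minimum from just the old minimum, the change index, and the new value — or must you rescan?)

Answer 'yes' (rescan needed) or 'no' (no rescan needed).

Answer: no

Derivation:
Old min = -16 at index 2
Change at index 6: 16 -> 5
Index 6 was NOT the min. New min = min(-16, 5). No rescan of other elements needed.
Needs rescan: no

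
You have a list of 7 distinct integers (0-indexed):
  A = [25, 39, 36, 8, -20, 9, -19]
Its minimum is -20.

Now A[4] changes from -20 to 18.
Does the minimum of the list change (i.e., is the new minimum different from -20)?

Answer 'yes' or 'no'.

Old min = -20
Change: A[4] -20 -> 18
Changed element was the min; new min must be rechecked.
New min = -19; changed? yes

Answer: yes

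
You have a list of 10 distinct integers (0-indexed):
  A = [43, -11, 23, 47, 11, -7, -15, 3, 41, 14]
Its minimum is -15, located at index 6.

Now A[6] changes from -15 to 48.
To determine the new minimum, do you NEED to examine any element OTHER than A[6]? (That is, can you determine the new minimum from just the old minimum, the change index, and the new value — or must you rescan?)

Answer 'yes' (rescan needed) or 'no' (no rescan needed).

Old min = -15 at index 6
Change at index 6: -15 -> 48
Index 6 WAS the min and new value 48 > old min -15. Must rescan other elements to find the new min.
Needs rescan: yes

Answer: yes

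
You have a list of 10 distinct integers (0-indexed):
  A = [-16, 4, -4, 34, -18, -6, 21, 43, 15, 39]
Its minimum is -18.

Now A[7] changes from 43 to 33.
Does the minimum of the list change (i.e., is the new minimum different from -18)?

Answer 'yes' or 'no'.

Answer: no

Derivation:
Old min = -18
Change: A[7] 43 -> 33
Changed element was NOT the min; min changes only if 33 < -18.
New min = -18; changed? no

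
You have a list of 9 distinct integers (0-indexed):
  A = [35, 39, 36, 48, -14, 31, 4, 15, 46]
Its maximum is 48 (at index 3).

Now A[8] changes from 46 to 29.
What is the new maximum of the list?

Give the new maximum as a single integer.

Answer: 48

Derivation:
Old max = 48 (at index 3)
Change: A[8] 46 -> 29
Changed element was NOT the old max.
  New max = max(old_max, new_val) = max(48, 29) = 48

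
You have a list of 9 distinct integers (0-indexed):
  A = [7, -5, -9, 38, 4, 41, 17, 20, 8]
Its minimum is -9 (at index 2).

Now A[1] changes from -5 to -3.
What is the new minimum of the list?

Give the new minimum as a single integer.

Answer: -9

Derivation:
Old min = -9 (at index 2)
Change: A[1] -5 -> -3
Changed element was NOT the old min.
  New min = min(old_min, new_val) = min(-9, -3) = -9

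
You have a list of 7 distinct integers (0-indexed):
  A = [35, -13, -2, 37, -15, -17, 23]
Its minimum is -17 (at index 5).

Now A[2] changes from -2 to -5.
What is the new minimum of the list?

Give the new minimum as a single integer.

Answer: -17

Derivation:
Old min = -17 (at index 5)
Change: A[2] -2 -> -5
Changed element was NOT the old min.
  New min = min(old_min, new_val) = min(-17, -5) = -17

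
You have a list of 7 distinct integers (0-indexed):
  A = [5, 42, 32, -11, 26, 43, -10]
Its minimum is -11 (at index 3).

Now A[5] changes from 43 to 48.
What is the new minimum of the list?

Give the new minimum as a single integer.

Old min = -11 (at index 3)
Change: A[5] 43 -> 48
Changed element was NOT the old min.
  New min = min(old_min, new_val) = min(-11, 48) = -11

Answer: -11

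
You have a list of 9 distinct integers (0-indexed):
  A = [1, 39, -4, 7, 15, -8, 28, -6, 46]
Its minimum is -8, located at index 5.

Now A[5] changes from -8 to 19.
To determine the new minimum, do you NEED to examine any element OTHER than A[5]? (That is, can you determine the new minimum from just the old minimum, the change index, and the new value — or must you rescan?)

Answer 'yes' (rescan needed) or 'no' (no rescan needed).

Answer: yes

Derivation:
Old min = -8 at index 5
Change at index 5: -8 -> 19
Index 5 WAS the min and new value 19 > old min -8. Must rescan other elements to find the new min.
Needs rescan: yes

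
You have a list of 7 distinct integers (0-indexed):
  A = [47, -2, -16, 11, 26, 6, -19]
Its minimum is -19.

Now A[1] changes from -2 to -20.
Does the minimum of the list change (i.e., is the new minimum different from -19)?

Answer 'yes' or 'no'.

Answer: yes

Derivation:
Old min = -19
Change: A[1] -2 -> -20
Changed element was NOT the min; min changes only if -20 < -19.
New min = -20; changed? yes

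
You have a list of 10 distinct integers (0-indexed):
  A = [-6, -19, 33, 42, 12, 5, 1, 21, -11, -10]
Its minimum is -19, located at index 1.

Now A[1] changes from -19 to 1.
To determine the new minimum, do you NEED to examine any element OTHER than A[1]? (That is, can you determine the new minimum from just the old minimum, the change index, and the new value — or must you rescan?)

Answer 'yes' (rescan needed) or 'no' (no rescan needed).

Old min = -19 at index 1
Change at index 1: -19 -> 1
Index 1 WAS the min and new value 1 > old min -19. Must rescan other elements to find the new min.
Needs rescan: yes

Answer: yes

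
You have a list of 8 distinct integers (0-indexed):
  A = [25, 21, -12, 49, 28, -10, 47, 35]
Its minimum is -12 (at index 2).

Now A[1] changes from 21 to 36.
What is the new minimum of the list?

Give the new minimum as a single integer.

Old min = -12 (at index 2)
Change: A[1] 21 -> 36
Changed element was NOT the old min.
  New min = min(old_min, new_val) = min(-12, 36) = -12

Answer: -12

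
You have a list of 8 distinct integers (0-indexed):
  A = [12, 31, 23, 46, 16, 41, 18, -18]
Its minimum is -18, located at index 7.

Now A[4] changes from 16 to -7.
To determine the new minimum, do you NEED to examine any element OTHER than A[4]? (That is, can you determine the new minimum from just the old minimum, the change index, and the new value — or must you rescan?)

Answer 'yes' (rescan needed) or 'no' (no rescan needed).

Answer: no

Derivation:
Old min = -18 at index 7
Change at index 4: 16 -> -7
Index 4 was NOT the min. New min = min(-18, -7). No rescan of other elements needed.
Needs rescan: no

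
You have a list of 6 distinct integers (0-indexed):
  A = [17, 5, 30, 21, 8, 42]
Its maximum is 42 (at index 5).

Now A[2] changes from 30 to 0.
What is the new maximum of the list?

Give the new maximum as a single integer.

Answer: 42

Derivation:
Old max = 42 (at index 5)
Change: A[2] 30 -> 0
Changed element was NOT the old max.
  New max = max(old_max, new_val) = max(42, 0) = 42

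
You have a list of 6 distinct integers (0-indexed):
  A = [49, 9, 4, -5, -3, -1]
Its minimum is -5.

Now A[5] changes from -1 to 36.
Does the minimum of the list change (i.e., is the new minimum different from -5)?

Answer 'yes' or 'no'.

Old min = -5
Change: A[5] -1 -> 36
Changed element was NOT the min; min changes only if 36 < -5.
New min = -5; changed? no

Answer: no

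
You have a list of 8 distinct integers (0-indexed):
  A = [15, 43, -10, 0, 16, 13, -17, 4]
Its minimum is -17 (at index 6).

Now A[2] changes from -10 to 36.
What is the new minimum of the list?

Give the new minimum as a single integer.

Old min = -17 (at index 6)
Change: A[2] -10 -> 36
Changed element was NOT the old min.
  New min = min(old_min, new_val) = min(-17, 36) = -17

Answer: -17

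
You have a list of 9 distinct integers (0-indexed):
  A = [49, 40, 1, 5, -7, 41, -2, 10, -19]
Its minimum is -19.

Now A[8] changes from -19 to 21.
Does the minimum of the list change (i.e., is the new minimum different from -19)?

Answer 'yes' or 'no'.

Answer: yes

Derivation:
Old min = -19
Change: A[8] -19 -> 21
Changed element was the min; new min must be rechecked.
New min = -7; changed? yes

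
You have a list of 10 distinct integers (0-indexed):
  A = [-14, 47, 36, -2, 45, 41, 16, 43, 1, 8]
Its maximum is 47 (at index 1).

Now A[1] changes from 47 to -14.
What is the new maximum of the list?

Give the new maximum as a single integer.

Old max = 47 (at index 1)
Change: A[1] 47 -> -14
Changed element WAS the max -> may need rescan.
  Max of remaining elements: 45
  New max = max(-14, 45) = 45

Answer: 45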